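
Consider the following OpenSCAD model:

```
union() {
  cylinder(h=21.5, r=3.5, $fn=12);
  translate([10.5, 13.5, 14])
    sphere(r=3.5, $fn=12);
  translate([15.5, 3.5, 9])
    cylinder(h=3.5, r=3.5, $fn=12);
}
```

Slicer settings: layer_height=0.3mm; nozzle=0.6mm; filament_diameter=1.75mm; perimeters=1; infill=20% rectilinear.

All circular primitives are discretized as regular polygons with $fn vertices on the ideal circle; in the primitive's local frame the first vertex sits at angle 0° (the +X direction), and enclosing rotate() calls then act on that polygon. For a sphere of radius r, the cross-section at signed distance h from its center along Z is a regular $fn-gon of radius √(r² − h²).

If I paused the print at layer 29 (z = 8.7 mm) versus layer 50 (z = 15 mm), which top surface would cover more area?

Layer 29 (z = 8.7): the r=3.5 cylinder gives a regular 12-gon of circumradius 3.5 (constant along its height) (area = (12/2)·3.500²·sin(360°/12) = 36.75 mm²); the sphere at (10.5, 13.5) does not reach this height (|z−center|=5.300 > r=3.5); the cylinder at (15.5, 3.5) does not reach this height (z outside [9, 12.5]); Taking the union: only the r=3.5 cylinder is present, so the union is just that shape — area = 36.75 mm². So its area = 36.75 mm². Layer 50 (z = 15): the r=3.5 cylinder contributes a regular 12-gon of circumradius 3.5 (area = (12/2)·3.500²·sin(360°/12) = 36.75 mm²); the r=3.5 sphere at (10.5, 13.5) slices to a regular 12-gon of circumradius 3.354 (√(r²−h²) with h=1 from center) (area = (12/2)·3.354²·sin(360°/12) = 33.75 mm²); the cylinder at (15.5, 3.5) does not reach this height (z outside [9, 12.5]); Combining (union): the 2 present regions are separate (no shared area or edge), so areas and boundary lengths simply add and each stays a separate island — area = 70.50 mm². So its area = 70.50 mm². Layer 50 is larger (70.50 vs 36.75 mm²).

layer 50 (z = 15 mm)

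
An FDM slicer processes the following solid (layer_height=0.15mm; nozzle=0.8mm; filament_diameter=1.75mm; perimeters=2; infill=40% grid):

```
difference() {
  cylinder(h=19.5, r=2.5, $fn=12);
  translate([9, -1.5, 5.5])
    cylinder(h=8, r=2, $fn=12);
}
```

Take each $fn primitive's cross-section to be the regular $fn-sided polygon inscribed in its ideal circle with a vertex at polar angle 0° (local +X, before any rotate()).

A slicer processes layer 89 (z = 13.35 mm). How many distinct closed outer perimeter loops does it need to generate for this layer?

1

At z = 13.35 mm: the r=2.5 cylinder gives a regular 12-gon of circumradius 2.5 (constant along its height); the r=2 cylinder at (9, -1.5) contributes a regular 12-gon of circumradius 2; After the difference (first − rest): starting from the r=2.5 cylinder, the r=2 cylinder at (9, -1.5) misses the remaining region (no effect) — 1 connected region. The result has 1 disconnected region.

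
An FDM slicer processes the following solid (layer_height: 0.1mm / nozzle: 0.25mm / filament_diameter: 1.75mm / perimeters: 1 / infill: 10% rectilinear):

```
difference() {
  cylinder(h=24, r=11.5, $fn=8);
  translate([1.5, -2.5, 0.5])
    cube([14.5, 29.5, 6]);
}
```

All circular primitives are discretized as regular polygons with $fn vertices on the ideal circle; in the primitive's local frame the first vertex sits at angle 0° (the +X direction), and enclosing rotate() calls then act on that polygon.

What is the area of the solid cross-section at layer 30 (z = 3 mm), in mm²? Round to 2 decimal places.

273.62 mm²

At z = 3 mm: the r=11.5 cylinder gives a regular 8-gon of circumradius 11.5 (constant along its height) (area = (8/2)·11.500²·sin(360°/8) = 374.06 mm²); the cube at (1.5, -2.5) is present — its section is the full 14.5×29.5 rectangle (area 427.75 mm²); After the difference (first − rest): starting from the r=11.5 cylinder (374.06 mm²), the 14.5×29.5 cube at (1.5, -2.5) partially overlaps it — only the 100.44 mm² overlap (of its 427.75 mm²) is removed, clipping the outline — area = 273.62 mm². Overall, the cross-section is a single solid region. Net area = 273.62 mm².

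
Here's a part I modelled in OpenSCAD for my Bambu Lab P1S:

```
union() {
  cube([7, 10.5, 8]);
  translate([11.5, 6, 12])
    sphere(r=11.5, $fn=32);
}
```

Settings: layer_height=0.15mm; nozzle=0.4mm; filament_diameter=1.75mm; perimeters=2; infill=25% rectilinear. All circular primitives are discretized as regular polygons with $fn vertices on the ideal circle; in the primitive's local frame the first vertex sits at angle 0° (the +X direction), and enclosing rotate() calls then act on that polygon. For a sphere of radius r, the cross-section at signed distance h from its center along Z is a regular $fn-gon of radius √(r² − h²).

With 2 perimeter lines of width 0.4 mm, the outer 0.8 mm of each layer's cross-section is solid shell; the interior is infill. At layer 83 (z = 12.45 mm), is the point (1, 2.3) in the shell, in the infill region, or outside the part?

At z = 12.45 mm: the cube does not reach this height (z outside [0, 8]); the sphere at (11.5, 6): section is a regular 32-gon, circumradius = √(r²−h²) = √(11.5²−0.45²) = 11.491; Combining (union): only the r=11.5 sphere at (11.5, 6) is present, so the union is just that shape — 1 connected region. Overall, the cross-section is a single solid region. The nearest boundary edge runs (0.23, 3.76)→(0.88, 1.60); distance from the point to it = 0.31 mm. The point is inside the cross-section, 0.31 mm from the nearest boundary — within the 0.8 mm shell band (2 × 0.4).

shell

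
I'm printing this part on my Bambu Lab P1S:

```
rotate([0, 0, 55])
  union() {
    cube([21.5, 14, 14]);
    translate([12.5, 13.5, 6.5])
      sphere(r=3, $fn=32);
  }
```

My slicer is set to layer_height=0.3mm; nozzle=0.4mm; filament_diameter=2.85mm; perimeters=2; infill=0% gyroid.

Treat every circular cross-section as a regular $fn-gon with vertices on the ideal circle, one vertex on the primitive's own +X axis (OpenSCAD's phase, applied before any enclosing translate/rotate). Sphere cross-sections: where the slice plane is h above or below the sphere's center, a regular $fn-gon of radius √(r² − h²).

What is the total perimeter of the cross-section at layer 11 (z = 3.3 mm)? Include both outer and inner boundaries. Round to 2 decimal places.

At z = 3.3 mm: the cube is present — its section is the full 21.5×14 rectangle (perimeter 71.00 mm); the sphere at (12.5, 13.5) is absent (|z−center|=3.200 > r=3); Taking the union: only the 21.5×14 cube is present, so the union is just that shape — boundary = 71.00 mm; (whole slice rotated 55° about Z — lengths, areas and connectivity unchanged). Overall, the cross-section is a single solid region. Total boundary length (outer) = 71.00 mm.

71.00 mm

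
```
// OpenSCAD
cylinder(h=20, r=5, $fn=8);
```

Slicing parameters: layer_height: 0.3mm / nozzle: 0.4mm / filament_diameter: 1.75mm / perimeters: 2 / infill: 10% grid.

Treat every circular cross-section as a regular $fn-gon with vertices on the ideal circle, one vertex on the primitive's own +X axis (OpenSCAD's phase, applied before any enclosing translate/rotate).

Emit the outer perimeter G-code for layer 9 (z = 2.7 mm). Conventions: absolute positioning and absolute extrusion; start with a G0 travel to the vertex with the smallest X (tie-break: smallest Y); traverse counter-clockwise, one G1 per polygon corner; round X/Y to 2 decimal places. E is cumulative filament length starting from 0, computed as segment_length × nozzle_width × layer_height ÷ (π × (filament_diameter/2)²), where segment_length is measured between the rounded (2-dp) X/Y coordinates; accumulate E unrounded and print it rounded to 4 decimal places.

At z = 2.7 mm: the cylinder: section is a regular 8-gon, circumradius r=5. The outline is a single polygon with 8 vertices. Extrusion per mm of travel: 0.4 × 0.3 / (π × 0.875²) = 0.049890. Accumulating E over each segment gives final E = 1.5283.

G0 X-5.00 Y0.00 Z2.70
G1 X-3.54 Y-3.54 E0.1910
G1 X0.00 Y-5.00 E0.3821
G1 X3.54 Y-3.54 E0.5731
G1 X5.00 Y0.00 E0.7642
G1 X3.54 Y3.54 E0.9552
G1 X0.00 Y5.00 E1.1463
G1 X-3.54 Y3.54 E1.3373
G1 X-5.00 Y0.00 E1.5283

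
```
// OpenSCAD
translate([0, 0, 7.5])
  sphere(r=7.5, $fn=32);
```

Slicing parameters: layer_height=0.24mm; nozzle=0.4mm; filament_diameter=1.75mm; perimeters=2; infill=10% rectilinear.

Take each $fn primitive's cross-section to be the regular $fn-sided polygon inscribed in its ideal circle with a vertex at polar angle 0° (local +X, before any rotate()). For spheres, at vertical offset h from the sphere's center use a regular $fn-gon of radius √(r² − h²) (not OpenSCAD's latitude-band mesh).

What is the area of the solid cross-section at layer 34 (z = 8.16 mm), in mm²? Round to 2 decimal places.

At z = 8.16 mm: the r=7.5 sphere slices to a regular 32-gon of circumradius 7.471 (√(r²−h²) with h=0.66 from center) (area = (32/2)·7.471²·sin(360°/32) = 174.22 mm²). Overall, the cross-section is a single solid region. Net area = 174.22 mm².

174.22 mm²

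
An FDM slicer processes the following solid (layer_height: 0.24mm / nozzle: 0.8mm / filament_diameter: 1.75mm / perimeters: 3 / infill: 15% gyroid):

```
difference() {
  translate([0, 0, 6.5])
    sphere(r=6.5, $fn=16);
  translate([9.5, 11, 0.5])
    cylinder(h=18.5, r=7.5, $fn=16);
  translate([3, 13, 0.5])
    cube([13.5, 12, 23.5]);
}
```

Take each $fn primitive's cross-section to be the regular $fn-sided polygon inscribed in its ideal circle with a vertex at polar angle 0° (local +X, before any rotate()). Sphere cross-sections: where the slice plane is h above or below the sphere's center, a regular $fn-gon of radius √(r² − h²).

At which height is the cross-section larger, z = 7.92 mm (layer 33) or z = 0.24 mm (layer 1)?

layer 33 (z = 7.92 mm)

Layer 33 (z = 7.92): the sphere: section is a regular 16-gon, circumradius = √(r²−h²) = √(6.5²−1.42²) = 6.343 (area = (16/2)·6.343²·sin(360°/16) = 123.17 mm²); the r=7.5 cylinder at (9.5, 11) gives a regular 16-gon of circumradius 7.5 (constant along its height) (area = (16/2)·7.500²·sin(360°/16) = 172.21 mm²); the 13.5×12 cube at (3, 13) contributes its full rectangle (area 162.00 mm²); Subtracting the remaining from the first: starting from the r=6.5 sphere (123.17 mm²), the r=7.5 cylinder at (9.5, 11) misses the remaining region (no effect); the 13.5×12 cube at (3, 13) misses the remaining region (no effect) — area = 123.17 mm². So its area = 123.17 mm². Layer 1 (z = 0.24): the r=6.5 sphere slices to a regular 16-gon of circumradius 1.750 (√(r²−h²) with h=6.26 from center) (area = (16/2)·1.750²·sin(360°/16) = 9.38 mm²); the cylinder at (9.5, 11) does not reach this height (z outside [0.5, 19]); the cube at (3, 13) does not reach this height (z outside [0.5, 24]); After the difference (first − rest): none of the subtracted shapes is present at this height, so the r=6.5 sphere is unchanged — area = 9.38 mm². So its area = 9.38 mm². Layer 33 is larger (123.17 vs 9.38 mm²).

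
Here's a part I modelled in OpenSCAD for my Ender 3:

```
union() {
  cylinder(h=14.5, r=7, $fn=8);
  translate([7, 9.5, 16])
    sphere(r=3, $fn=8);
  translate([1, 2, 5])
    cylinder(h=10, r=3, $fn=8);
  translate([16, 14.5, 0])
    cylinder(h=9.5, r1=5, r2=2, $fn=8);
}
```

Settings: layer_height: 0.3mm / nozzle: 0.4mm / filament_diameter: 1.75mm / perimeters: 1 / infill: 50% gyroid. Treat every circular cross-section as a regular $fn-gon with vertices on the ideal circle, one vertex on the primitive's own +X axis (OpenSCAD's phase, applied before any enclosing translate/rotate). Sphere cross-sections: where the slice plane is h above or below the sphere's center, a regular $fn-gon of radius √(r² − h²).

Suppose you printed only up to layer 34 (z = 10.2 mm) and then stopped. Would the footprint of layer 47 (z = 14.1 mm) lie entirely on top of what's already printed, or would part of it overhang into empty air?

Compare the two slices. At z = 10.2: the r=7 cylinder contributes a regular 8-gon of circumradius 7 (area = (8/2)·7.000²·sin(360°/8) = 138.59 mm²); the sphere at (7, 9.5) does not reach this height (|z−center|=5.800 > r=3); the r=3 cylinder at (1, 2) gives a regular 8-gon of circumradius 3 (constant along its height) (area = (8/2)·3.000²·sin(360°/8) = 25.46 mm²); the cone at (16, 14.5) is absent (z outside [0, 9.5]); Merging all regions: the r=3 cylinder at (1, 2) lies entirely inside the r=7 cylinder, so the union is just the r=7 cylinder — area = 138.59 mm². At z = 14.1: the r=7 cylinder gives a regular 8-gon of circumradius 7 (constant along its height) (area = (8/2)·7.000²·sin(360°/8) = 138.59 mm²); the r=3 sphere at (7, 9.5) slices to a regular 8-gon of circumradius 2.322 (√(r²−h²) with h=1.9 from center) (area = (8/2)·2.322²·sin(360°/8) = 15.25 mm²); the r=3 cylinder at (1, 2) gives a regular 8-gon of circumradius 3 (constant along its height) (area = (8/2)·3.000²·sin(360°/8) = 25.46 mm²); the cone at (16, 14.5) is absent (z outside [0, 9.5]); Merging all regions: the regions partially overlap — summed areas 179.29 mm² minus the doubly-counted overlap 25.46 mm² gives 153.84 mm² — area = 153.84 mm². Checking containment: at z = 14.1 the cross-section extends beyond the z = 10.2 cross-section by about 15.25 mm².

part overhangs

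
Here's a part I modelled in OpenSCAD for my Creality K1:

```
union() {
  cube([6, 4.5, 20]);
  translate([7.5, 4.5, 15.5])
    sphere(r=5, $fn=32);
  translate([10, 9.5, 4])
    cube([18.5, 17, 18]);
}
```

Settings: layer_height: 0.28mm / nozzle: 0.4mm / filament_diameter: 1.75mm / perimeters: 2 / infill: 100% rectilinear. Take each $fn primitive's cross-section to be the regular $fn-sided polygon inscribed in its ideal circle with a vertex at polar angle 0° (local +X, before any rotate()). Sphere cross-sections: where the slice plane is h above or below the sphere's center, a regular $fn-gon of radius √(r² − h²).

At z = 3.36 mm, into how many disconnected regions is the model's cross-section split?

1

At z = 3.36 mm: the cube (footprint 6×4.5) is included at this height; the sphere at (7.5, 4.5) is not intersected at this z (|z−center|=12.140 > r=5); the cube at (10, 9.5) does not reach this height (z outside [4, 22]); Taking the union: only the 6×4.5 cube is present, so the union is just that shape — 1 connected region. The result has 1 disconnected region.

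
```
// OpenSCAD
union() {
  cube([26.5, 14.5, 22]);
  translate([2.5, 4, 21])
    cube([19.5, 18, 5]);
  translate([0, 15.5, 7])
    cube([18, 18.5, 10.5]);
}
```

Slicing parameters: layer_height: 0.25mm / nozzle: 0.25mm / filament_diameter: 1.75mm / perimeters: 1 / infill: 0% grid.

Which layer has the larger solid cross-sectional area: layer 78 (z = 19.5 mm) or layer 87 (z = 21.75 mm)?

Layer 78 (z = 19.5): the cube is present — its section is the full 26.5×14.5 rectangle (area 384.25 mm²); the cube at (2.5, 4) is not intersected at this z (z outside [21, 26]); the cube at (0, 15.5) is absent (z outside [7, 17.5]); Taking the union: only the 26.5×14.5 cube is present, so the union is just that shape — area = 384.25 mm². So its area = 384.25 mm². Layer 87 (z = 21.75): the 26.5×14.5 cube contributes its full rectangle (area 384.25 mm²); the 19.5×18 cube at (2.5, 4) contributes its full rectangle (area 351.00 mm²); the cube at (0, 15.5) is not intersected at this z (z outside [7, 17.5]); Merging all regions: the regions partially overlap — summed areas 735.25 mm² minus the doubly-counted overlap 204.75 mm² gives 530.50 mm² — area = 530.50 mm². So its area = 530.50 mm². Layer 87 is larger (530.50 vs 384.25 mm²).

layer 87 (z = 21.75 mm)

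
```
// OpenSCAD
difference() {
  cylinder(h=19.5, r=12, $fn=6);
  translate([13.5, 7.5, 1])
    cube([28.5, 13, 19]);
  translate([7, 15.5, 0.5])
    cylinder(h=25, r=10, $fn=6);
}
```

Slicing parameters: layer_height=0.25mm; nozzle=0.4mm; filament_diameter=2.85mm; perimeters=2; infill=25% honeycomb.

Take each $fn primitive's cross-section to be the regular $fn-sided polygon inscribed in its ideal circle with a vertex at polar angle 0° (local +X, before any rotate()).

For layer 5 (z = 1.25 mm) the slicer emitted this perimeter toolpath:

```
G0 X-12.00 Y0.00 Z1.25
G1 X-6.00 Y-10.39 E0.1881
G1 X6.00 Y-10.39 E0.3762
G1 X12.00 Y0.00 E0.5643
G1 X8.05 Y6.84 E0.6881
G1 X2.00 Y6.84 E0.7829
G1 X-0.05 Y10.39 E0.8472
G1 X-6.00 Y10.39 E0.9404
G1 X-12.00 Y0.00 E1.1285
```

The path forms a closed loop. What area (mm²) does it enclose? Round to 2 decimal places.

Apply the shoelace formula to the sequence of (X, Y) vertices; enclosed area = 352.56 mm².

352.56 mm²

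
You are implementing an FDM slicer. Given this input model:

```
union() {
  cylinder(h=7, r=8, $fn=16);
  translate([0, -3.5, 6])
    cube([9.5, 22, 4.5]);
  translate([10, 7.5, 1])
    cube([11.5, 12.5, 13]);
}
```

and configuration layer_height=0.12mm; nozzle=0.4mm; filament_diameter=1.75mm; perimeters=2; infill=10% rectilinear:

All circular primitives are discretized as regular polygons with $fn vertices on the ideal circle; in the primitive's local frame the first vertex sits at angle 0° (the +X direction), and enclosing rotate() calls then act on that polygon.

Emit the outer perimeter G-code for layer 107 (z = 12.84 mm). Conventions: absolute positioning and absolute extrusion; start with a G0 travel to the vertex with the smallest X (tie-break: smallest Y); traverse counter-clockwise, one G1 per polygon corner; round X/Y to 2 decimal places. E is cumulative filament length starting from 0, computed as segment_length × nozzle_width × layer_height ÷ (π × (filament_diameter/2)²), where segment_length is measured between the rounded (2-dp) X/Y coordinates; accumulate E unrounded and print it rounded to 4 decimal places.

At z = 12.84 mm: the cylinder does not reach this height (z outside [0, 7]); the cube at (0, -3.5) is not intersected at this z (z outside [6, 10.5]); the 11.5×12.5 cube at (10, 7.5) contributes its full rectangle; Combining (union): only the 11.5×12.5 cube at (10, 7.5) is present, so the union is just that shape — 1 connected region. The outline is a single polygon with 4 vertices. Extrusion per mm of travel: 0.4 × 0.12 / (π × 0.875²) = 0.019956. Accumulating E over each segment gives final E = 0.9579.

G0 X10.00 Y7.50 Z12.84
G1 X21.50 Y7.50 E0.2295
G1 X21.50 Y20.00 E0.4789
G1 X10.00 Y20.00 E0.7084
G1 X10.00 Y7.50 E0.9579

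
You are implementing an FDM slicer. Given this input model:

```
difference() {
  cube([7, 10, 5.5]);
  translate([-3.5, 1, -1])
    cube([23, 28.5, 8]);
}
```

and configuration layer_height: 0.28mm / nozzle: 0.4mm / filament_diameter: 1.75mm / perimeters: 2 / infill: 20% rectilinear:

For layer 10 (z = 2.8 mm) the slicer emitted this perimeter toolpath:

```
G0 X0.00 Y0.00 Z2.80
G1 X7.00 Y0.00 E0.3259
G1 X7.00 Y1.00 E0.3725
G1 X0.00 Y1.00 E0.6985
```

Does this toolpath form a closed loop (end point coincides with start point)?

no

Start point (G0): (0.00, 0.00). End point (last G1): the path does not return to the start — open.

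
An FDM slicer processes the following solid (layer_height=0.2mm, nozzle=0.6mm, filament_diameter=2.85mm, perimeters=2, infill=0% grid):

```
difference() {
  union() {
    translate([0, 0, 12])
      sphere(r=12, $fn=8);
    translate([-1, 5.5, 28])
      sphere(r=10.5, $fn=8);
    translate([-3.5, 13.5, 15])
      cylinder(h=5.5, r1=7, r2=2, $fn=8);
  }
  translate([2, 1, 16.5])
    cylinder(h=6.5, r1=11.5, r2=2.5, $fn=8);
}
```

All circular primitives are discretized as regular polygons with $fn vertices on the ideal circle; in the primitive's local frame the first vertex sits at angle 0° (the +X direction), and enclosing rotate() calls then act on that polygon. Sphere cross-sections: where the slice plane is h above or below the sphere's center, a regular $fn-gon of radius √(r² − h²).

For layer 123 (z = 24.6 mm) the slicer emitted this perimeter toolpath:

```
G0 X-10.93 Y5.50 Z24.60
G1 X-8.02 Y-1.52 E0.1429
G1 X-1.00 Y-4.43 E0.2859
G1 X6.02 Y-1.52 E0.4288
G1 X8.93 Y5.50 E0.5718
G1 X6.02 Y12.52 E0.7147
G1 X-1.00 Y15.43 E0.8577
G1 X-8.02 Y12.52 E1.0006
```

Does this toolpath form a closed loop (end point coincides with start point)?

Start point (G0): (-10.93, 5.50). End point (last G1): the path does not return to the start — open.

no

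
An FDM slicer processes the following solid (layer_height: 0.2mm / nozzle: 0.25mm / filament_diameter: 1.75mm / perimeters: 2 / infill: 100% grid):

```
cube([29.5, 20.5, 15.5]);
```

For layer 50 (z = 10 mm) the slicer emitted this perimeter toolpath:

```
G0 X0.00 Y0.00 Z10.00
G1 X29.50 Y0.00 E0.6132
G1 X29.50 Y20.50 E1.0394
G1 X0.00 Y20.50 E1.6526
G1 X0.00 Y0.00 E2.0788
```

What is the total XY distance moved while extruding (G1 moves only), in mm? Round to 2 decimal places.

Sum the Euclidean lengths of each G1 segment: total = 100.00 mm.

100.00 mm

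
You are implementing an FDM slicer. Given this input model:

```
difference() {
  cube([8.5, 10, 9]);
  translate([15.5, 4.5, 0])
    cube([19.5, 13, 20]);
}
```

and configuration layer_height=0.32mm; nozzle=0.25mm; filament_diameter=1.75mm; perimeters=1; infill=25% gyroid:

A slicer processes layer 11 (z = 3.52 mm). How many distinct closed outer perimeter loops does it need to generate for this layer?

At z = 3.52 mm: the cube is present — its section is the full 8.5×10 rectangle; the 19.5×13 cube at (15.5, 4.5) contributes its full rectangle; After the difference (first − rest): starting from the 8.5×10 cube, the 19.5×13 cube at (15.5, 4.5) misses the remaining region (no effect) — 1 connected region. The result has 1 disconnected region.

1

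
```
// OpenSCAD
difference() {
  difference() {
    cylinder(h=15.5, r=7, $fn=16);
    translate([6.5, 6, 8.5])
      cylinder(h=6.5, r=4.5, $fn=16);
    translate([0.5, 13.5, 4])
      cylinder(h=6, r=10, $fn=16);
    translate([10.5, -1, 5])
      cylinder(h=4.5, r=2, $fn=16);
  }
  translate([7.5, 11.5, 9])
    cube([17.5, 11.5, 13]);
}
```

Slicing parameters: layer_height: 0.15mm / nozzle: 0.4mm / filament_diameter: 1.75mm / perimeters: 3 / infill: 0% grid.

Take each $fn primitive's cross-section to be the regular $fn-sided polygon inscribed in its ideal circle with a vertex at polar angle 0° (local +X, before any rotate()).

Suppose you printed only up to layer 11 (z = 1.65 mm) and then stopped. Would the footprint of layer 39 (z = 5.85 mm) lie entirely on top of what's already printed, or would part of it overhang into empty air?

entirely on top

Compare the two slices. At z = 1.65: the r=7 cylinder contributes a regular 16-gon of circumradius 7 (area = (16/2)·7.000²·sin(360°/16) = 150.01 mm²); the cylinder at (6.5, 6) is absent (z outside [8.5, 15]); the cylinder at (0.5, 13.5) is absent (z outside [4, 10]); the cylinder at (10.5, -1) is not intersected at this z (z outside [5, 9.5]); Taking the first minus the rest: none of the subtracted shapes is present at this height, so the r=7 cylinder is unchanged — area = 150.01 mm²; the cube at (7.5, 11.5) does not reach this height (z outside [9, 22]); Subtracting the remaining from the first: none of the subtracted shapes is present at this height, so that combined region is unchanged — area = 150.01 mm². At z = 5.85: the r=7 cylinder contributes a regular 16-gon of circumradius 7 (area = (16/2)·7.000²·sin(360°/16) = 150.01 mm²); the cylinder at (6.5, 6) does not reach this height (z outside [8.5, 15]); the r=10 cylinder at (0.5, 13.5) gives a regular 16-gon of circumradius 10 (constant along its height) (area = (16/2)·10.000²·sin(360°/16) = 306.15 mm²); the r=2 cylinder at (10.5, -1) gives a regular 16-gon of circumradius 2 (constant along its height) (area = (16/2)·2.000²·sin(360°/16) = 12.25 mm²); After the difference (first − rest): starting from the r=7 cylinder (150.01 mm²), the r=10 cylinder at (0.5, 13.5) partially overlaps it — only the 21.80 mm² overlap (of its 306.15 mm²) is removed, clipping the outline; the r=2 cylinder at (10.5, -1) misses the remaining region (no effect) — area = 128.21 mm²; the cube at (7.5, 11.5) is absent (z outside [9, 22]); Taking the first minus the rest: none of the subtracted shapes is present at this height, so that combined region is unchanged — area = 128.21 mm². Checking containment: the cross-section at z = 5.85 is a subset of the cross-section at z = 1.65.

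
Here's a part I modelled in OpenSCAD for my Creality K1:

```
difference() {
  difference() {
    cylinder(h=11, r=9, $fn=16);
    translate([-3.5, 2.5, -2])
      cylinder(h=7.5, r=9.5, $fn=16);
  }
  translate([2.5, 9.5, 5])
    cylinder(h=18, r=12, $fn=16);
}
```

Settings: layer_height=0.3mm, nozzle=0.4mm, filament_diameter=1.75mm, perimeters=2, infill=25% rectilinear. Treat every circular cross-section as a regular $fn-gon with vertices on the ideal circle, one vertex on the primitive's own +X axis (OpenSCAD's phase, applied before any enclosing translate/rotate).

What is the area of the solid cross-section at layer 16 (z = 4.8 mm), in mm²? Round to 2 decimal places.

At z = 4.8 mm: the r=9 cylinder contributes a regular 16-gon of circumradius 9 (area = (16/2)·9.000²·sin(360°/16) = 247.98 mm²); the r=9.5 cylinder at (-3.5, 2.5) contributes a regular 16-gon of circumradius 9.5 (area = (16/2)·9.500²·sin(360°/16) = 276.30 mm²); Subtracting the remaining from the first: starting from the r=9 cylinder (247.98 mm²), the r=9.5 cylinder at (-3.5, 2.5) partially overlaps it — only the 183.80 mm² overlap (of its 276.30 mm²) is removed, clipping the outline — area = 64.18 mm²; the cylinder at (2.5, 9.5) does not reach this height (z outside [5, 23]); Subtracting the remaining from the first: none of the subtracted shapes is present at this height, so the result so far is unchanged — area = 64.18 mm². Overall, the cross-section is a single solid region. Net area = 64.18 mm².

64.18 mm²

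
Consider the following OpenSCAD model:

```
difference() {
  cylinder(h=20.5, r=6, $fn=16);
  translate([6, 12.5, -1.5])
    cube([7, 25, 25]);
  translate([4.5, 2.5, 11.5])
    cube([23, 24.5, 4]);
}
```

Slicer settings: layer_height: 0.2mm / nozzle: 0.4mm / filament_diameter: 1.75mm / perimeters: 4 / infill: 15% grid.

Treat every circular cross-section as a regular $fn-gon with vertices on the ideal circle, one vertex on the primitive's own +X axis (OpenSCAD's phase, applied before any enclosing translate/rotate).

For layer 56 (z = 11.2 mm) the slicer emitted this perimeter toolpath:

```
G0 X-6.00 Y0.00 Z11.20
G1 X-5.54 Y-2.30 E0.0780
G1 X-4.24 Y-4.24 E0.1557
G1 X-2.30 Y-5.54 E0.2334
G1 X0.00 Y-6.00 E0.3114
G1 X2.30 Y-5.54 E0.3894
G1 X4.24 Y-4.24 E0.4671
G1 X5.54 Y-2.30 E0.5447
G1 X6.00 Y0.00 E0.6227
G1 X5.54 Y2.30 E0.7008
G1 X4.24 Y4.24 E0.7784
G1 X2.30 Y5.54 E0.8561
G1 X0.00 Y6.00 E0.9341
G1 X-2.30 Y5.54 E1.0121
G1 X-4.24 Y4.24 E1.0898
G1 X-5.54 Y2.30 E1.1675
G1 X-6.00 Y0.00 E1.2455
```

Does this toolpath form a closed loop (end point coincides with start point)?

yes

Start point (G0): (-6.00, 0.00). End point (last G1): the path returns to the start — closed.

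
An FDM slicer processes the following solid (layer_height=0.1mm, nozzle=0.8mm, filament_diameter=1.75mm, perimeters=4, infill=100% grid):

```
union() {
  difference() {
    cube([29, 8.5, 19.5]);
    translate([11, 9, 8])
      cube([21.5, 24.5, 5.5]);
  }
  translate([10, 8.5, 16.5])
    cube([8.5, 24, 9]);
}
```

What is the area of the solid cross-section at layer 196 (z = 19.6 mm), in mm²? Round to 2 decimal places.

204.00 mm²

At z = 19.6 mm: the cube is not intersected at this z (z outside [0, 19.5]); the cube at (11, 9) is absent (z outside [8, 13.5]); Subtracting the remaining from the first: the first operand is absent here, so nothing remains; the 8.5×24 cube at (10, 8.5) contributes its full rectangle (area 204.00 mm²); Combining (union): only the 8.5×24 cube at (10, 8.5) is present, so the union is just that shape — area = 204.00 mm². Overall, the cross-section is a single solid region. Net area = 204.00 mm².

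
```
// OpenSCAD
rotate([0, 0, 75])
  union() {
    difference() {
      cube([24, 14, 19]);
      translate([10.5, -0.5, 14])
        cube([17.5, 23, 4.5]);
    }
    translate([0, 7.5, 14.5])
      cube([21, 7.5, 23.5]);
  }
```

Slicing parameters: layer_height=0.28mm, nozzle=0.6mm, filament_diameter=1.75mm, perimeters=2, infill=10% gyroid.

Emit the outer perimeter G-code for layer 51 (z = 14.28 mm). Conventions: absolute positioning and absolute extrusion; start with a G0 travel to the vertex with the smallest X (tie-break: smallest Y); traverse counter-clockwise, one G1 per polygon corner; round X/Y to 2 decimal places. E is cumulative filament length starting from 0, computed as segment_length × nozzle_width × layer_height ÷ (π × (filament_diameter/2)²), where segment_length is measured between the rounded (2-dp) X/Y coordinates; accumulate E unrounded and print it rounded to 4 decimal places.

G0 X-13.52 Y3.62 Z14.28
G1 X0.00 Y0.00 E0.9776
G1 X2.72 Y10.14 E1.7109
G1 X-10.81 Y13.77 E2.6893
G1 X-13.52 Y3.62 E3.4231

At z = 14.28 mm: the cube (footprint 24×14) is included at this height; the cube at (10.5, -0.5) is present — its section is the full 17.5×23 rectangle; After the difference (first − rest): starting from the 24×14 cube, the 17.5×23 cube at (10.5, -0.5) partially overlaps it — only the 189.00 mm² overlap (of its 402.50 mm²) is removed, clipping the outline — 1 connected region; the cube at (0, 7.5) is absent (z outside [14.5, 38]); Taking the union: only that combined region is present, so the union is just that shape — 1 connected region; (whole slice rotated 75° about Z — lengths, areas and connectivity unchanged). The outline is a single polygon with 4 vertices. Extrusion per mm of travel: 0.6 × 0.28 / (π × 0.875²) = 0.069846. Accumulating E over each segment gives final E = 3.4231.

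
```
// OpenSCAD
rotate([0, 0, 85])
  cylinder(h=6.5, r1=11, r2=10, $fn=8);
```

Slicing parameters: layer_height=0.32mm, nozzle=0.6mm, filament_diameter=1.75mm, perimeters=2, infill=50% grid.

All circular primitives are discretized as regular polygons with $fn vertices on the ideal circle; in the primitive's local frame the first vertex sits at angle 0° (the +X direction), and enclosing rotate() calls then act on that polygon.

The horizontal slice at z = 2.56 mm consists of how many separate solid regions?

1

At z = 2.56 mm: the cone: at t=0.394 of its height the radius interpolates to r₁+(r₂−r₁)t = 10.606, giving a regular 8-gon of that circumradius; (whole slice rotated 85° about Z — lengths, areas and connectivity unchanged). The result has 1 disconnected region.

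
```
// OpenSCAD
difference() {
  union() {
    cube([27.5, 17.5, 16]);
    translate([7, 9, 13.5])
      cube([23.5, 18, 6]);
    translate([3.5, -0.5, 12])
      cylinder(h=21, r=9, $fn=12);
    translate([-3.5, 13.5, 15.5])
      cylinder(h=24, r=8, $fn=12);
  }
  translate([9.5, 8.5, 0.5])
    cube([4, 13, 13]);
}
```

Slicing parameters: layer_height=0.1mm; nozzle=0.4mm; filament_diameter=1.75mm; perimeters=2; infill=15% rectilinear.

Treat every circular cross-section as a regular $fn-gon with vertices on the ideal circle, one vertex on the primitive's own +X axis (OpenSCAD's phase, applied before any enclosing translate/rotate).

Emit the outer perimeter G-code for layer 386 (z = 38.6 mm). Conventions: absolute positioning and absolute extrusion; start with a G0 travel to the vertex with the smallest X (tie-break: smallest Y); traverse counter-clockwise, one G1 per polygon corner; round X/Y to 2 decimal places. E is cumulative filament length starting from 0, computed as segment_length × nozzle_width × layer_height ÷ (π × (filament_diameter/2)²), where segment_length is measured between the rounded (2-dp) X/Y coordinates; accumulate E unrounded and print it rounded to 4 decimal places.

At z = 38.6 mm: the cube is absent (z outside [0, 16]); the cube at (7, 9) is absent (z outside [13.5, 19.5]); the cylinder at (3.5, -0.5) is absent (z outside [12, 33]); the r=8 cylinder at (-3.5, 13.5) contributes a regular 12-gon of circumradius 8; Taking the union: only the r=8 cylinder at (-3.5, 13.5) is present, so the union is just that shape — 1 connected region; the cube at (9.5, 8.5) is not intersected at this z (z outside [0.5, 13.5]); Taking the first minus the rest: none of the subtracted shapes is present at this height, so the result so far is unchanged — 1 connected region. The outline is a single polygon with 12 vertices. Extrusion per mm of travel: 0.4 × 0.1 / (π × 0.875²) = 0.016630. Accumulating E over each segment gives final E = 0.8265.

G0 X-11.50 Y13.50 Z38.60
G1 X-10.43 Y9.50 E0.0689
G1 X-7.50 Y6.57 E0.1378
G1 X-3.50 Y5.50 E0.2066
G1 X0.50 Y6.57 E0.2755
G1 X3.43 Y9.50 E0.3444
G1 X4.50 Y13.50 E0.4133
G1 X3.43 Y17.50 E0.4821
G1 X0.50 Y20.43 E0.5510
G1 X-3.50 Y21.50 E0.6199
G1 X-7.50 Y20.43 E0.6887
G1 X-10.43 Y17.50 E0.7577
G1 X-11.50 Y13.50 E0.8265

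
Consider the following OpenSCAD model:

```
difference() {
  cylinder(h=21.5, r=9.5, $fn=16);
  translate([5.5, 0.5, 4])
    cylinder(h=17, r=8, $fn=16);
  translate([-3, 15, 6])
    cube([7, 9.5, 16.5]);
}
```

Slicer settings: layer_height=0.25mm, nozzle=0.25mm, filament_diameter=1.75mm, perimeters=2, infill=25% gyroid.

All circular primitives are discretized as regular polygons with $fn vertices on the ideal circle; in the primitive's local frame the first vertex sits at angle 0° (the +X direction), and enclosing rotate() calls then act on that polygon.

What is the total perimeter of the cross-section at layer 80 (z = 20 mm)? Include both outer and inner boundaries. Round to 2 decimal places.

At z = 20 mm: the r=9.5 cylinder contributes a regular 16-gon of circumradius 9.5 (perimeter = 2·16·9.500·sin(180°/16) = 59.31 mm); the cylinder at (5.5, 0.5): section is a regular 16-gon, circumradius r=8 (perimeter = 2·16·8.000·sin(180°/16) = 49.94 mm); the cube at (-3, 15) is present — its section is the full 7×9.5 rectangle (perimeter 33.00 mm); Taking the first minus the rest: starting from the r=9.5 cylinder, the r=8 cylinder at (5.5, 0.5) partially overlaps it — only the 138.72 mm² overlap (of its 195.93 mm²) is removed, clipping the outline; the 7×9.5 cube at (-3, 15) misses the remaining region (no effect) — boundary = 64.19 mm. Overall, the cross-section is a single solid region. Total boundary length (outer) = 64.19 mm.

64.19 mm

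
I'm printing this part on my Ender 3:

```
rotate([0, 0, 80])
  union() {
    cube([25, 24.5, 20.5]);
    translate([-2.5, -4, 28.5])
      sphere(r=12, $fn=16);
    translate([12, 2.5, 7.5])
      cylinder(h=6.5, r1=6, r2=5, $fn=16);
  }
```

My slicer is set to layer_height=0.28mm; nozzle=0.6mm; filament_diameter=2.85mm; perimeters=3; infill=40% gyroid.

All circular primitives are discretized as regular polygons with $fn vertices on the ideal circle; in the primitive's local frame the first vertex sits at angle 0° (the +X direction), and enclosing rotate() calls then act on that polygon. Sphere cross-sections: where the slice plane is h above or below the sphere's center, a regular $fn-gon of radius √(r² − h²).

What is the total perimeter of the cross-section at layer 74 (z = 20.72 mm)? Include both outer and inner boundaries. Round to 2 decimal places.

57.04 mm

At z = 20.72 mm: the cube does not reach this height (z outside [0, 20.5]); the r=12 sphere at (-2.5, -4) contributes a regular 16-gon of circumradius √(12²−7.78²) = 9.136 (perimeter = 2·16·9.136·sin(180°/16) = 57.04 mm); the cone at (12, 2.5) does not reach this height (z outside [7.5, 14]); Merging all regions: only the r=12 sphere at (-2.5, -4) is present, so the union is just that shape — boundary = 57.04 mm; (whole slice rotated 80° about Z — lengths, areas and connectivity unchanged). Overall, the cross-section is a single solid region. Total boundary length (outer) = 57.04 mm.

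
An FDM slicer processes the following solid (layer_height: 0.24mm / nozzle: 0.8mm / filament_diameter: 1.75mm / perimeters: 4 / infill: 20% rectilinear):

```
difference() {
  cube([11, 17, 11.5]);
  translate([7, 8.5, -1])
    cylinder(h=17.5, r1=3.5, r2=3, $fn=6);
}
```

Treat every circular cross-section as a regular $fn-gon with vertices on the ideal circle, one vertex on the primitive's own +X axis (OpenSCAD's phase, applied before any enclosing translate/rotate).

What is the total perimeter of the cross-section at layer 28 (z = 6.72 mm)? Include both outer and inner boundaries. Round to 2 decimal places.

75.68 mm

At z = 6.72 mm: the cube is present — its section is the full 11×17 rectangle (perimeter 56.00 mm); the cone at (7, 8.5) contributes a regular 6-gon of circumradius 3.279 (interpolated between r1=3.5 and r2=3 at t=0.441) (perimeter = 2·6·3.279·sin(180°/6) = 19.68 mm); Subtracting the remaining from the first: starting from the 11×17 cube, the cone at (7, 8.5) lies wholly inside it (removes its full 27.94 mm² and its 19.68 mm outline becomes a hole wall) — boundary (outer + 1 inner loop) = 75.68 mm. Overall, the cross-section is one region with 1 hole. Total boundary length (outer + inner) = 75.68 mm.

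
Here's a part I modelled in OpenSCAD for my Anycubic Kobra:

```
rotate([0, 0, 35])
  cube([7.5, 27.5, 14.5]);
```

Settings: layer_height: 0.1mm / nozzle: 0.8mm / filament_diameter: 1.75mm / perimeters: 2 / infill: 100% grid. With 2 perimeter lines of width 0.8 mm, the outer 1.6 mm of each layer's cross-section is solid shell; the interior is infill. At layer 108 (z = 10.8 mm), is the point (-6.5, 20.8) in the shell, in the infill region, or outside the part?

shell

At z = 10.8 mm: the 7.5×27.5 cube contributes its full rectangle; (rotated 35° about Z; rotation is an isometry so areas/perimeters/island counts are preserved). Overall, the cross-section is a single solid region. Undo the 35° rotation: the query point maps to (6.606, 20.767) in the un-rotated model frame. The nearest boundary edge runs (7.50, 0.00)→(7.50, 27.50); distance from the point to it = 0.89 mm. The point is inside the cross-section, 0.89 mm from the nearest boundary — within the 1.6 mm shell band (2 × 0.8).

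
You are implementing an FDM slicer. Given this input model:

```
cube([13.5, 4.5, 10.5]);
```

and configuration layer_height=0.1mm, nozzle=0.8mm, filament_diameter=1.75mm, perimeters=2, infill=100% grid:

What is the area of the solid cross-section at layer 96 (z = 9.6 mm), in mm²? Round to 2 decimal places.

At z = 9.6 mm: the 13.5×4.5 cube contributes its full rectangle (area 60.75 mm²). Overall, the cross-section is a single solid region. Net area = 60.75 mm².

60.75 mm²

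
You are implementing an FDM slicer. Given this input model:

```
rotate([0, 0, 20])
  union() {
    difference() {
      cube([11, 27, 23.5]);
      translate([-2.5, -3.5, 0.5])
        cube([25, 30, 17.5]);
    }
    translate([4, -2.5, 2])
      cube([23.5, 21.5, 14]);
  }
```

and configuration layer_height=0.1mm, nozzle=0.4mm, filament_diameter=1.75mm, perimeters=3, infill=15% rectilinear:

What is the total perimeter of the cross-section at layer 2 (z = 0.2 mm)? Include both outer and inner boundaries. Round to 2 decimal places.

At z = 0.2 mm: the cube is present — its section is the full 11×27 rectangle (perimeter 76.00 mm); the cube at (-2.5, -3.5) does not reach this height (z outside [0.5, 18]); After the difference (first − rest): none of the subtracted shapes is present at this height, so the 11×27 cube is unchanged — boundary = 76.00 mm; the cube at (4, -2.5) is not intersected at this z (z outside [2, 16]); Combining (union): only that combined region is present, so the union is just that shape — boundary = 76.00 mm; (rotated 20° about Z; rotation is an isometry so areas/perimeters/island counts are preserved). Overall, the cross-section is a single solid region. Total boundary length (outer) = 76.00 mm.

76.00 mm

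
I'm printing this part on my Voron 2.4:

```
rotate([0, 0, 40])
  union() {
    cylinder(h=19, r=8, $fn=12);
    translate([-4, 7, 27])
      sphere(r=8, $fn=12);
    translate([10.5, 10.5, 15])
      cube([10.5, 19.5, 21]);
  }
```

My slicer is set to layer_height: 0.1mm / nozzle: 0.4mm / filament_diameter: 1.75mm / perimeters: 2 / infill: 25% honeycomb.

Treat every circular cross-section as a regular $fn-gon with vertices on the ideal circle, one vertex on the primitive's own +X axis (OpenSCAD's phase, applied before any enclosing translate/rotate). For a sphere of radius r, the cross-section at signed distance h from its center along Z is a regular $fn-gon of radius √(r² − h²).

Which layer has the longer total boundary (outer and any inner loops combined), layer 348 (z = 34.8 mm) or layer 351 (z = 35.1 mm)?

Layer 348 (z = 34.8): the cylinder does not reach this height (z outside [0, 19]); the sphere at (-4, 7): section is a regular 12-gon, circumradius = √(r²−h²) = √(8²−7.8²) = 1.778 (perimeter = 2·12·1.778·sin(180°/12) = 11.04 mm); the cube at (10.5, 10.5) is present — its section is the full 10.5×19.5 rectangle (perimeter 60.00 mm); Combining (union): the 2 present regions are separate (no shared area or edge), so areas and boundary lengths simply add and each stays a separate island — boundary = 71.04 mm; (whole slice rotated 40° about Z — lengths, areas and connectivity unchanged). So its perimeter = 71.04 mm. Layer 351 (z = 35.1): the cylinder does not reach this height (z outside [0, 19]); the sphere at (-4, 7) does not reach this height (|z−center|=8.100 > r=8); the 10.5×19.5 cube at (10.5, 10.5) contributes its full rectangle (perimeter 60.00 mm); Combining (union): only the 10.5×19.5 cube at (10.5, 10.5) is present, so the union is just that shape — boundary = 60.00 mm; (whole slice rotated 40° about Z — lengths, areas and connectivity unchanged). So its perimeter = 60.00 mm. Layer 348 is larger (71.04 vs 60.00 mm).

layer 348 (z = 34.8 mm)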